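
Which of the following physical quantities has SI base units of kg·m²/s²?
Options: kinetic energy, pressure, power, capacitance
Checking the SI base units of each option:
  kinetic energy (E = ½mv²): kg·m²/s²  ✓ matches
  pressure (P = F/A): kg/(m·s²)  ✗
  power (P = W/t): kg·m²/s³  ✗
  capacitance (C = Q/V): s⁴·A²/(kg·m²)  ✗

Only kinetic energy has units kg·m²/s².

Answer: kinetic energy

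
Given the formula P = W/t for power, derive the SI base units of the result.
Units of each symbol in P = W/t:
  W (work): kg·m²/s²
  t (time): s  → in the denominator, contributes 1/s

Multiplying the contributions: [kg·m²/s²] · [1/s]
Adding exponents of each base unit: kg: 1, m: 2, s: -3
SI base units of power: kg·m²/s³

Answer: kg·m²/s³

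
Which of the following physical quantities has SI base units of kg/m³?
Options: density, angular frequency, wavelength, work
Checking the SI base units of each option:
  density (ρ = m/V): kg/m³  ✓ matches
  angular frequency (ω = 2πf): 1/s  ✗
  wavelength (λ = v/f): m  ✗
  work (W = Fd): kg·m²/s²  ✗

Only density has units kg/m³.

Answer: density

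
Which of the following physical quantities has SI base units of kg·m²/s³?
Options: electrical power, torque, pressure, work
Checking the SI base units of each option:
  electrical power (P = IV): kg·m²/s³  ✓ matches
  torque (τ = Fr): kg·m²/s²  ✗
  pressure (P = F/A): kg/(m·s²)  ✗
  work (W = Fd): kg·m²/s²  ✗

Only electrical power has units kg·m²/s³.

Answer: electrical power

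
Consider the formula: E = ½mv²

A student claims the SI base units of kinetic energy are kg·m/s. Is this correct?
Units of each symbol in E = ½mv²:
  m (mass): kg
  v (speed): m/s  → to the power 2, contributes m²/s²
  The factor ½ is dimensionless.

Multiplying the contributions: [kg] · [m²/s²]
Adding exponents of each base unit: kg: 1, m: 2, s: -2
SI base units of kinetic energy: kg·m²/s²

The claimed units kg·m/s (exponents kg: 1, m: 1, s: -1) do not match the derived units kg·m²/s² (exponents kg: 1, m: 2, s: -2), so the claim is incorrect.

Answer: No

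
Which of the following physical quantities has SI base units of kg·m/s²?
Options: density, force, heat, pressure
Checking the SI base units of each option:
  density (ρ = m/V): kg/m³  ✗
  force (F = ma): kg·m/s²  ✓ matches
  heat (Q = mcΔT): kg·m²/s²  ✗
  pressure (P = F/A): kg/(m·s²)  ✗

Only force has units kg·m/s².

Answer: force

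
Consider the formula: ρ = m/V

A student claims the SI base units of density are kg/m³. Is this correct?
Units of each symbol in ρ = m/V:
  m (mass): kg
  V (volume): m³  → in the denominator, contributes 1/m³

Multiplying the contributions: [kg] · [1/m³]
Adding exponents of each base unit: kg: 1, m: -3
SI base units of density: kg/m³

The claimed units kg/m³ match the derived units, so the claim is correct.

Answer: Yes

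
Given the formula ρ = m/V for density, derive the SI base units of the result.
Units of each symbol in ρ = m/V:
  m (mass): kg
  V (volume): m³  → in the denominator, contributes 1/m³

Multiplying the contributions: [kg] · [1/m³]
Adding exponents of each base unit: kg: 1, m: -3
SI base units of density: kg/m³

Answer: kg/m³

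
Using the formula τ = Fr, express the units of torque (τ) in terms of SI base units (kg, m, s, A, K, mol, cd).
Units of each symbol in τ = Fr:
  F (force): kg·m/s²
  r (lever arm): m

Multiplying the contributions: [kg·m/s²] · [m]
Adding exponents of each base unit: kg: 1, m: 2, s: -2
SI base units of torque: kg·m²/s²

Answer: kg·m²/s²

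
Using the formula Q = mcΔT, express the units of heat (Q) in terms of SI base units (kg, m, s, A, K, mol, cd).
Units of each symbol in Q = mcΔT:
  m (mass): kg
  c (specific heat capacity, in J/(kg·K)): m²/(s²·K)
  ΔT (temperature change): K

Multiplying the contributions: [kg] · [m²/(s²·K)] · [K]
Adding exponents of each base unit: kg: 1, m: 2, s: -2
SI base units of heat: kg·m²/s²

Answer: kg·m²/s²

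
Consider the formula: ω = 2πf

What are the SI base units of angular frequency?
Units of each symbol in ω = 2πf:
  f (frequency): 1/s
  The factor 2π is dimensionless.

Multiplying the contributions: [1/s]
Adding exponents of each base unit: s: -1
SI base units of angular frequency: 1/s

Answer: 1/s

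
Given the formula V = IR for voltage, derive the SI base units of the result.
Units of each symbol in V = IR:
  I (current): A
  R (resistance, in ohms): kg·m²/(s³·A²)

Multiplying the contributions: [A] · [kg·m²/(s³·A²)]
Adding exponents of each base unit: kg: 1, m: 2, s: -3, A: -1
SI base units of voltage: kg·m²/(s³·A)

Answer: kg·m²/(s³·A)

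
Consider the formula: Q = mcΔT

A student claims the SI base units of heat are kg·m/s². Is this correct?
Units of each symbol in Q = mcΔT:
  m (mass): kg
  c (specific heat capacity, in J/(kg·K)): m²/(s²·K)
  ΔT (temperature change): K

Multiplying the contributions: [kg] · [m²/(s²·K)] · [K]
Adding exponents of each base unit: kg: 1, m: 2, s: -2
SI base units of heat: kg·m²/s²

The claimed units kg·m/s² (exponents kg: 1, m: 1, s: -2) do not match the derived units kg·m²/s² (exponents kg: 1, m: 2, s: -2), so the claim is incorrect.

Answer: No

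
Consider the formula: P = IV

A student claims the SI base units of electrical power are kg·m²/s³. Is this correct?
Units of each symbol in P = IV:
  I (current): A
  V (voltage, in volts): kg·m²/(s³·A)

Multiplying the contributions: [A] · [kg·m²/(s³·A)]
Adding exponents of each base unit: kg: 1, m: 2, s: -3
SI base units of electrical power: kg·m²/s³

The claimed units kg·m²/s³ match the derived units, so the claim is correct.

Answer: Yes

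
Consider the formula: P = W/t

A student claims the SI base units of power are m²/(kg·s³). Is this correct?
Units of each symbol in P = W/t:
  W (work): kg·m²/s²
  t (time): s  → in the denominator, contributes 1/s

Multiplying the contributions: [kg·m²/s²] · [1/s]
Adding exponents of each base unit: kg: 1, m: 2, s: -3
SI base units of power: kg·m²/s³

The claimed units m²/(kg·s³) (exponents kg: -1, m: 2, s: -3) do not match the derived units kg·m²/s³ (exponents kg: 1, m: 2, s: -3), so the claim is incorrect.

Answer: No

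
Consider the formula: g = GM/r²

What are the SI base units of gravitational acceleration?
Units of each symbol in g = GM/r²:
  G (gravitational constant): m³/(kg·s²)
  M (mass): kg
  r (distance): m  → to the power 2 in the denominator, contributes 1/m²

Multiplying the contributions: [m³/(kg·s²)] · [kg] · [1/m²]
Adding exponents of each base unit: m: 1, s: -2
SI base units of gravitational acceleration: m/s²

Answer: m/s²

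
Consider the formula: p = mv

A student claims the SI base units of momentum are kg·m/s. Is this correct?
Units of each symbol in p = mv:
  m (mass): kg
  v (velocity): m/s

Multiplying the contributions: [kg] · [m/s]
Adding exponents of each base unit: kg: 1, m: 1, s: -1
SI base units of momentum: kg·m/s

The claimed units kg·m/s match the derived units, so the claim is correct.

Answer: Yes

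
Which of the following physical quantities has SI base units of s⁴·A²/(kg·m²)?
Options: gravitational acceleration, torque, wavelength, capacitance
Checking the SI base units of each option:
  gravitational acceleration (g = GM/r²): m/s²  ✗
  torque (τ = Fr): kg·m²/s²  ✗
  wavelength (λ = v/f): m  ✗
  capacitance (C = Q/V): s⁴·A²/(kg·m²)  ✓ matches

Only capacitance has units s⁴·A²/(kg·m²).

Answer: capacitance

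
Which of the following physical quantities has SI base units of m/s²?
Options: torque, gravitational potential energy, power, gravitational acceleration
Checking the SI base units of each option:
  torque (τ = Fr): kg·m²/s²  ✗
  gravitational potential energy (U = -GMm/r): kg·m²/s²  ✗
  power (P = W/t): kg·m²/s³  ✗
  gravitational acceleration (g = GM/r²): m/s²  ✓ matches

Only gravitational acceleration has units m/s².

Answer: gravitational acceleration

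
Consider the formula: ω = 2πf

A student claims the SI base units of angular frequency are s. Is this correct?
Units of each symbol in ω = 2πf:
  f (frequency): 1/s
  The factor 2π is dimensionless.

Multiplying the contributions: [1/s]
Adding exponents of each base unit: s: -1
SI base units of angular frequency: 1/s

The claimed units s (exponents s: 1) do not match the derived units 1/s (exponents s: -1), so the claim is incorrect.

Answer: No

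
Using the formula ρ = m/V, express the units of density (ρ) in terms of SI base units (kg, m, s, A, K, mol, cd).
Units of each symbol in ρ = m/V:
  m (mass): kg
  V (volume): m³  → in the denominator, contributes 1/m³

Multiplying the contributions: [kg] · [1/m³]
Adding exponents of each base unit: kg: 1, m: -3
SI base units of density: kg/m³

Answer: kg/m³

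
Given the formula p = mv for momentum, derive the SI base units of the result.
Units of each symbol in p = mv:
  m (mass): kg
  v (velocity): m/s

Multiplying the contributions: [kg] · [m/s]
Adding exponents of each base unit: kg: 1, m: 1, s: -1
SI base units of momentum: kg·m/s

Answer: kg·m/s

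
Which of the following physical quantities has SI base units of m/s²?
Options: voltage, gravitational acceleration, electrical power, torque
Checking the SI base units of each option:
  voltage (V = IR): kg·m²/(s³·A)  ✗
  gravitational acceleration (g = GM/r²): m/s²  ✓ matches
  electrical power (P = IV): kg·m²/s³  ✗
  torque (τ = Fr): kg·m²/s²  ✗

Only gravitational acceleration has units m/s².

Answer: gravitational acceleration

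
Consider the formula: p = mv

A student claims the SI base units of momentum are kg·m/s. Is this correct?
Units of each symbol in p = mv:
  m (mass): kg
  v (velocity): m/s

Multiplying the contributions: [kg] · [m/s]
Adding exponents of each base unit: kg: 1, m: 1, s: -1
SI base units of momentum: kg·m/s

The claimed units kg·m/s match the derived units, so the claim is correct.

Answer: Yes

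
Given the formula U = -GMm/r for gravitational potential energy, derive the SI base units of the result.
Units of each symbol in U = -GMm/r:
  G (gravitational constant): m³/(kg·s²)
  M (mass): kg
  m (mass): kg
  r (distance): m  → in the denominator, contributes 1/m
  The minus sign does not affect the units.

Multiplying the contributions: [m³/(kg·s²)] · [kg] · [kg] · [1/m]
Adding exponents of each base unit: kg: 1, m: 2, s: -2
SI base units of gravitational potential energy: kg·m²/s²

Answer: kg·m²/s²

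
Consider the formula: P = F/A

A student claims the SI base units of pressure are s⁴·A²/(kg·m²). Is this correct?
Units of each symbol in P = F/A:
  F (force): kg·m/s²
  A (area): m²  → in the denominator, contributes 1/m²

Multiplying the contributions: [kg·m/s²] · [1/m²]
Adding exponents of each base unit: kg: 1, m: -1, s: -2
SI base units of pressure: kg/(m·s²)

The claimed units s⁴·A²/(kg·m²) (exponents kg: -1, m: -2, s: 4, A: 2) do not match the derived units kg/(m·s²) (exponents kg: 1, m: -1, s: -2), so the claim is incorrect.

Answer: No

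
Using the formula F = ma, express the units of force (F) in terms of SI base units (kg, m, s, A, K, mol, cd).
Units of each symbol in F = ma:
  m (mass): kg
  a (acceleration): m/s²

Multiplying the contributions: [kg] · [m/s²]
Adding exponents of each base unit: kg: 1, m: 1, s: -2
SI base units of force: kg·m/s²

Answer: kg·m/s²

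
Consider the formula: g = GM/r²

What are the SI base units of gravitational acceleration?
Units of each symbol in g = GM/r²:
  G (gravitational constant): m³/(kg·s²)
  M (mass): kg
  r (distance): m  → to the power 2 in the denominator, contributes 1/m²

Multiplying the contributions: [m³/(kg·s²)] · [kg] · [1/m²]
Adding exponents of each base unit: m: 1, s: -2
SI base units of gravitational acceleration: m/s²

Answer: m/s²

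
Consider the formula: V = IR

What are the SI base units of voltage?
Units of each symbol in V = IR:
  I (current): A
  R (resistance, in ohms): kg·m²/(s³·A²)

Multiplying the contributions: [A] · [kg·m²/(s³·A²)]
Adding exponents of each base unit: kg: 1, m: 2, s: -3, A: -1
SI base units of voltage: kg·m²/(s³·A)

Answer: kg·m²/(s³·A)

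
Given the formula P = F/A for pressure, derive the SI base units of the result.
Units of each symbol in P = F/A:
  F (force): kg·m/s²
  A (area): m²  → in the denominator, contributes 1/m²

Multiplying the contributions: [kg·m/s²] · [1/m²]
Adding exponents of each base unit: kg: 1, m: -1, s: -2
SI base units of pressure: kg/(m·s²)

Answer: kg/(m·s²)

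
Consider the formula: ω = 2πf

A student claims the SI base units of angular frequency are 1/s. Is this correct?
Units of each symbol in ω = 2πf:
  f (frequency): 1/s
  The factor 2π is dimensionless.

Multiplying the contributions: [1/s]
Adding exponents of each base unit: s: -1
SI base units of angular frequency: 1/s

The claimed units 1/s match the derived units, so the claim is correct.

Answer: Yes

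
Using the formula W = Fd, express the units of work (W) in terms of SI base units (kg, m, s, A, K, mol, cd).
Units of each symbol in W = Fd:
  F (force): kg·m/s²
  d (displacement): m

Multiplying the contributions: [kg·m/s²] · [m]
Adding exponents of each base unit: kg: 1, m: 2, s: -2
SI base units of work: kg·m²/s²

Answer: kg·m²/s²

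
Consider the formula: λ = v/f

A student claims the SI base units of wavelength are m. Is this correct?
Units of each symbol in λ = v/f:
  v (wave speed): m/s
  f (frequency): 1/s  → in the denominator, contributes s

Multiplying the contributions: [m/s] · [s]
Adding exponents of each base unit: m: 1
SI base units of wavelength: m

The claimed units m match the derived units, so the claim is correct.

Answer: Yes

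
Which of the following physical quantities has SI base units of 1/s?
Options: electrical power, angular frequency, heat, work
Checking the SI base units of each option:
  electrical power (P = IV): kg·m²/s³  ✗
  angular frequency (ω = 2πf): 1/s  ✓ matches
  heat (Q = mcΔT): kg·m²/s²  ✗
  work (W = Fd): kg·m²/s²  ✗

Only angular frequency has units 1/s.

Answer: angular frequency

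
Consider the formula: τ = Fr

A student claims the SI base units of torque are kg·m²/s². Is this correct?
Units of each symbol in τ = Fr:
  F (force): kg·m/s²
  r (lever arm): m

Multiplying the contributions: [kg·m/s²] · [m]
Adding exponents of each base unit: kg: 1, m: 2, s: -2
SI base units of torque: kg·m²/s²

The claimed units kg·m²/s² match the derived units, so the claim is correct.

Answer: Yes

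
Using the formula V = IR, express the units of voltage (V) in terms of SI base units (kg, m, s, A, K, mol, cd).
Units of each symbol in V = IR:
  I (current): A
  R (resistance, in ohms): kg·m²/(s³·A²)

Multiplying the contributions: [A] · [kg·m²/(s³·A²)]
Adding exponents of each base unit: kg: 1, m: 2, s: -3, A: -1
SI base units of voltage: kg·m²/(s³·A)

Answer: kg·m²/(s³·A)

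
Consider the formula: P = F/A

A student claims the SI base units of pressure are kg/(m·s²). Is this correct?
Units of each symbol in P = F/A:
  F (force): kg·m/s²
  A (area): m²  → in the denominator, contributes 1/m²

Multiplying the contributions: [kg·m/s²] · [1/m²]
Adding exponents of each base unit: kg: 1, m: -1, s: -2
SI base units of pressure: kg/(m·s²)

The claimed units kg/(m·s²) match the derived units, so the claim is correct.

Answer: Yes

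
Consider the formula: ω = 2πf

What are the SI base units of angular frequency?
Units of each symbol in ω = 2πf:
  f (frequency): 1/s
  The factor 2π is dimensionless.

Multiplying the contributions: [1/s]
Adding exponents of each base unit: s: -1
SI base units of angular frequency: 1/s

Answer: 1/s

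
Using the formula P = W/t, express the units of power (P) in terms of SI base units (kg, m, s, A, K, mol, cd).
Units of each symbol in P = W/t:
  W (work): kg·m²/s²
  t (time): s  → in the denominator, contributes 1/s

Multiplying the contributions: [kg·m²/s²] · [1/s]
Adding exponents of each base unit: kg: 1, m: 2, s: -3
SI base units of power: kg·m²/s³

Answer: kg·m²/s³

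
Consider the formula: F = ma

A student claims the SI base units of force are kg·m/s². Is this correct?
Units of each symbol in F = ma:
  m (mass): kg
  a (acceleration): m/s²

Multiplying the contributions: [kg] · [m/s²]
Adding exponents of each base unit: kg: 1, m: 1, s: -2
SI base units of force: kg·m/s²

The claimed units kg·m/s² match the derived units, so the claim is correct.

Answer: Yes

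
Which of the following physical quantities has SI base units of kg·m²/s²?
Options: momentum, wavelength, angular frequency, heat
Checking the SI base units of each option:
  momentum (p = mv): kg·m/s  ✗
  wavelength (λ = v/f): m  ✗
  angular frequency (ω = 2πf): 1/s  ✗
  heat (Q = mcΔT): kg·m²/s²  ✓ matches

Only heat has units kg·m²/s².

Answer: heat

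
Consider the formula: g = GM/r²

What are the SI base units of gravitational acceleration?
Units of each symbol in g = GM/r²:
  G (gravitational constant): m³/(kg·s²)
  M (mass): kg
  r (distance): m  → to the power 2 in the denominator, contributes 1/m²

Multiplying the contributions: [m³/(kg·s²)] · [kg] · [1/m²]
Adding exponents of each base unit: m: 1, s: -2
SI base units of gravitational acceleration: m/s²

Answer: m/s²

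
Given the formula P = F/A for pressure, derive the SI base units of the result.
Units of each symbol in P = F/A:
  F (force): kg·m/s²
  A (area): m²  → in the denominator, contributes 1/m²

Multiplying the contributions: [kg·m/s²] · [1/m²]
Adding exponents of each base unit: kg: 1, m: -1, s: -2
SI base units of pressure: kg/(m·s²)

Answer: kg/(m·s²)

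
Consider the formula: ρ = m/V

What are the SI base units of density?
Units of each symbol in ρ = m/V:
  m (mass): kg
  V (volume): m³  → in the denominator, contributes 1/m³

Multiplying the contributions: [kg] · [1/m³]
Adding exponents of each base unit: kg: 1, m: -3
SI base units of density: kg/m³

Answer: kg/m³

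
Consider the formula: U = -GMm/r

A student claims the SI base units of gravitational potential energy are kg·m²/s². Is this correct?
Units of each symbol in U = -GMm/r:
  G (gravitational constant): m³/(kg·s²)
  M (mass): kg
  m (mass): kg
  r (distance): m  → in the denominator, contributes 1/m
  The minus sign does not affect the units.

Multiplying the contributions: [m³/(kg·s²)] · [kg] · [kg] · [1/m]
Adding exponents of each base unit: kg: 1, m: 2, s: -2
SI base units of gravitational potential energy: kg·m²/s²

The claimed units kg·m²/s² match the derived units, so the claim is correct.

Answer: Yes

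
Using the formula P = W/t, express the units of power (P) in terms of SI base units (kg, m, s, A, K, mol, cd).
Units of each symbol in P = W/t:
  W (work): kg·m²/s²
  t (time): s  → in the denominator, contributes 1/s

Multiplying the contributions: [kg·m²/s²] · [1/s]
Adding exponents of each base unit: kg: 1, m: 2, s: -3
SI base units of power: kg·m²/s³

Answer: kg·m²/s³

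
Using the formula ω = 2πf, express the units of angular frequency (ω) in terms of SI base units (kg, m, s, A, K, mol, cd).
Units of each symbol in ω = 2πf:
  f (frequency): 1/s
  The factor 2π is dimensionless.

Multiplying the contributions: [1/s]
Adding exponents of each base unit: s: -1
SI base units of angular frequency: 1/s

Answer: 1/s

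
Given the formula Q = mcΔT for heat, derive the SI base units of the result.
Units of each symbol in Q = mcΔT:
  m (mass): kg
  c (specific heat capacity, in J/(kg·K)): m²/(s²·K)
  ΔT (temperature change): K

Multiplying the contributions: [kg] · [m²/(s²·K)] · [K]
Adding exponents of each base unit: kg: 1, m: 2, s: -2
SI base units of heat: kg·m²/s²

Answer: kg·m²/s²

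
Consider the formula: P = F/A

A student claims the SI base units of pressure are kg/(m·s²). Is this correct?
Units of each symbol in P = F/A:
  F (force): kg·m/s²
  A (area): m²  → in the denominator, contributes 1/m²

Multiplying the contributions: [kg·m/s²] · [1/m²]
Adding exponents of each base unit: kg: 1, m: -1, s: -2
SI base units of pressure: kg/(m·s²)

The claimed units kg/(m·s²) match the derived units, so the claim is correct.

Answer: Yes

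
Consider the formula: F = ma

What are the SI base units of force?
Units of each symbol in F = ma:
  m (mass): kg
  a (acceleration): m/s²

Multiplying the contributions: [kg] · [m/s²]
Adding exponents of each base unit: kg: 1, m: 1, s: -2
SI base units of force: kg·m/s²

Answer: kg·m/s²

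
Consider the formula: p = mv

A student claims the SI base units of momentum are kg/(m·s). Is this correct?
Units of each symbol in p = mv:
  m (mass): kg
  v (velocity): m/s

Multiplying the contributions: [kg] · [m/s]
Adding exponents of each base unit: kg: 1, m: 1, s: -1
SI base units of momentum: kg·m/s

The claimed units kg/(m·s) (exponents kg: 1, m: -1, s: -1) do not match the derived units kg·m/s (exponents kg: 1, m: 1, s: -1), so the claim is incorrect.

Answer: No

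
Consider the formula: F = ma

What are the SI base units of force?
Units of each symbol in F = ma:
  m (mass): kg
  a (acceleration): m/s²

Multiplying the contributions: [kg] · [m/s²]
Adding exponents of each base unit: kg: 1, m: 1, s: -2
SI base units of force: kg·m/s²

Answer: kg·m/s²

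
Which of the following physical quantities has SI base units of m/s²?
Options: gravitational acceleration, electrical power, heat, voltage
Checking the SI base units of each option:
  gravitational acceleration (g = GM/r²): m/s²  ✓ matches
  electrical power (P = IV): kg·m²/s³  ✗
  heat (Q = mcΔT): kg·m²/s²  ✗
  voltage (V = IR): kg·m²/(s³·A)  ✗

Only gravitational acceleration has units m/s².

Answer: gravitational acceleration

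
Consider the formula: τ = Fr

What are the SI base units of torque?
Units of each symbol in τ = Fr:
  F (force): kg·m/s²
  r (lever arm): m

Multiplying the contributions: [kg·m/s²] · [m]
Adding exponents of each base unit: kg: 1, m: 2, s: -2
SI base units of torque: kg·m²/s²

Answer: kg·m²/s²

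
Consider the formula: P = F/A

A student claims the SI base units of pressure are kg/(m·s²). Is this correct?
Units of each symbol in P = F/A:
  F (force): kg·m/s²
  A (area): m²  → in the denominator, contributes 1/m²

Multiplying the contributions: [kg·m/s²] · [1/m²]
Adding exponents of each base unit: kg: 1, m: -1, s: -2
SI base units of pressure: kg/(m·s²)

The claimed units kg/(m·s²) match the derived units, so the claim is correct.

Answer: Yes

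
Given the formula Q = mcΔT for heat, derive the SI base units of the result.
Units of each symbol in Q = mcΔT:
  m (mass): kg
  c (specific heat capacity, in J/(kg·K)): m²/(s²·K)
  ΔT (temperature change): K

Multiplying the contributions: [kg] · [m²/(s²·K)] · [K]
Adding exponents of each base unit: kg: 1, m: 2, s: -2
SI base units of heat: kg·m²/s²

Answer: kg·m²/s²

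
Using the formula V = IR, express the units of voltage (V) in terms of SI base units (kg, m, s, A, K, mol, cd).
Units of each symbol in V = IR:
  I (current): A
  R (resistance, in ohms): kg·m²/(s³·A²)

Multiplying the contributions: [A] · [kg·m²/(s³·A²)]
Adding exponents of each base unit: kg: 1, m: 2, s: -3, A: -1
SI base units of voltage: kg·m²/(s³·A)

Answer: kg·m²/(s³·A)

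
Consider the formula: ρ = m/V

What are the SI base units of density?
Units of each symbol in ρ = m/V:
  m (mass): kg
  V (volume): m³  → in the denominator, contributes 1/m³

Multiplying the contributions: [kg] · [1/m³]
Adding exponents of each base unit: kg: 1, m: -3
SI base units of density: kg/m³

Answer: kg/m³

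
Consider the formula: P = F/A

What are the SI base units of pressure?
Units of each symbol in P = F/A:
  F (force): kg·m/s²
  A (area): m²  → in the denominator, contributes 1/m²

Multiplying the contributions: [kg·m/s²] · [1/m²]
Adding exponents of each base unit: kg: 1, m: -1, s: -2
SI base units of pressure: kg/(m·s²)

Answer: kg/(m·s²)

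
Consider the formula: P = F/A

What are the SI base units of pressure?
Units of each symbol in P = F/A:
  F (force): kg·m/s²
  A (area): m²  → in the denominator, contributes 1/m²

Multiplying the contributions: [kg·m/s²] · [1/m²]
Adding exponents of each base unit: kg: 1, m: -1, s: -2
SI base units of pressure: kg/(m·s²)

Answer: kg/(m·s²)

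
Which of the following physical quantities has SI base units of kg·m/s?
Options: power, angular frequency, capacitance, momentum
Checking the SI base units of each option:
  power (P = W/t): kg·m²/s³  ✗
  angular frequency (ω = 2πf): 1/s  ✗
  capacitance (C = Q/V): s⁴·A²/(kg·m²)  ✗
  momentum (p = mv): kg·m/s  ✓ matches

Only momentum has units kg·m/s.

Answer: momentum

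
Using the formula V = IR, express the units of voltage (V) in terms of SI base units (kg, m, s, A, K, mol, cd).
Units of each symbol in V = IR:
  I (current): A
  R (resistance, in ohms): kg·m²/(s³·A²)

Multiplying the contributions: [A] · [kg·m²/(s³·A²)]
Adding exponents of each base unit: kg: 1, m: 2, s: -3, A: -1
SI base units of voltage: kg·m²/(s³·A)

Answer: kg·m²/(s³·A)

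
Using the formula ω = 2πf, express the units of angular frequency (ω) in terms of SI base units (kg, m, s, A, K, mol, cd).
Units of each symbol in ω = 2πf:
  f (frequency): 1/s
  The factor 2π is dimensionless.

Multiplying the contributions: [1/s]
Adding exponents of each base unit: s: -1
SI base units of angular frequency: 1/s

Answer: 1/s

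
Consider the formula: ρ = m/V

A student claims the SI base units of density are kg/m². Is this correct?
Units of each symbol in ρ = m/V:
  m (mass): kg
  V (volume): m³  → in the denominator, contributes 1/m³

Multiplying the contributions: [kg] · [1/m³]
Adding exponents of each base unit: kg: 1, m: -3
SI base units of density: kg/m³

The claimed units kg/m² (exponents kg: 1, m: -2) do not match the derived units kg/m³ (exponents kg: 1, m: -3), so the claim is incorrect.

Answer: No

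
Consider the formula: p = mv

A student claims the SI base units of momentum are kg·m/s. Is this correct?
Units of each symbol in p = mv:
  m (mass): kg
  v (velocity): m/s

Multiplying the contributions: [kg] · [m/s]
Adding exponents of each base unit: kg: 1, m: 1, s: -1
SI base units of momentum: kg·m/s

The claimed units kg·m/s match the derived units, so the claim is correct.

Answer: Yes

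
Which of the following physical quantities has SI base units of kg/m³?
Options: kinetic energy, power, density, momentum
Checking the SI base units of each option:
  kinetic energy (E = ½mv²): kg·m²/s²  ✗
  power (P = W/t): kg·m²/s³  ✗
  density (ρ = m/V): kg/m³  ✓ matches
  momentum (p = mv): kg·m/s  ✗

Only density has units kg/m³.

Answer: density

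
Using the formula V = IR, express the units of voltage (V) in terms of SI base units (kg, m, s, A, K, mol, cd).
Units of each symbol in V = IR:
  I (current): A
  R (resistance, in ohms): kg·m²/(s³·A²)

Multiplying the contributions: [A] · [kg·m²/(s³·A²)]
Adding exponents of each base unit: kg: 1, m: 2, s: -3, A: -1
SI base units of voltage: kg·m²/(s³·A)

Answer: kg·m²/(s³·A)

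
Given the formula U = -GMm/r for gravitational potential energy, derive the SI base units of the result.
Units of each symbol in U = -GMm/r:
  G (gravitational constant): m³/(kg·s²)
  M (mass): kg
  m (mass): kg
  r (distance): m  → in the denominator, contributes 1/m
  The minus sign does not affect the units.

Multiplying the contributions: [m³/(kg·s²)] · [kg] · [kg] · [1/m]
Adding exponents of each base unit: kg: 1, m: 2, s: -2
SI base units of gravitational potential energy: kg·m²/s²

Answer: kg·m²/s²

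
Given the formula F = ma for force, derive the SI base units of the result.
Units of each symbol in F = ma:
  m (mass): kg
  a (acceleration): m/s²

Multiplying the contributions: [kg] · [m/s²]
Adding exponents of each base unit: kg: 1, m: 1, s: -2
SI base units of force: kg·m/s²

Answer: kg·m/s²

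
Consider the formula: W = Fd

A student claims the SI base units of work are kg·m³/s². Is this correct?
Units of each symbol in W = Fd:
  F (force): kg·m/s²
  d (displacement): m

Multiplying the contributions: [kg·m/s²] · [m]
Adding exponents of each base unit: kg: 1, m: 2, s: -2
SI base units of work: kg·m²/s²

The claimed units kg·m³/s² (exponents kg: 1, m: 3, s: -2) do not match the derived units kg·m²/s² (exponents kg: 1, m: 2, s: -2), so the claim is incorrect.

Answer: No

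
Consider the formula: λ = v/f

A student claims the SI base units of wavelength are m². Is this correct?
Units of each symbol in λ = v/f:
  v (wave speed): m/s
  f (frequency): 1/s  → in the denominator, contributes s

Multiplying the contributions: [m/s] · [s]
Adding exponents of each base unit: m: 1
SI base units of wavelength: m

The claimed units m² (exponents m: 2) do not match the derived units m (exponents m: 1), so the claim is incorrect.

Answer: No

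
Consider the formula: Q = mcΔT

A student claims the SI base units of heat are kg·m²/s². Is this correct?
Units of each symbol in Q = mcΔT:
  m (mass): kg
  c (specific heat capacity, in J/(kg·K)): m²/(s²·K)
  ΔT (temperature change): K

Multiplying the contributions: [kg] · [m²/(s²·K)] · [K]
Adding exponents of each base unit: kg: 1, m: 2, s: -2
SI base units of heat: kg·m²/s²

The claimed units kg·m²/s² match the derived units, so the claim is correct.

Answer: Yes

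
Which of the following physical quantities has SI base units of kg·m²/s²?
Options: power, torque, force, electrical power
Checking the SI base units of each option:
  power (P = W/t): kg·m²/s³  ✗
  torque (τ = Fr): kg·m²/s²  ✓ matches
  force (F = ma): kg·m/s²  ✗
  electrical power (P = IV): kg·m²/s³  ✗

Only torque has units kg·m²/s².

Answer: torque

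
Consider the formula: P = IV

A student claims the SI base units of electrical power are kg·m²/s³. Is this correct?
Units of each symbol in P = IV:
  I (current): A
  V (voltage, in volts): kg·m²/(s³·A)

Multiplying the contributions: [A] · [kg·m²/(s³·A)]
Adding exponents of each base unit: kg: 1, m: 2, s: -3
SI base units of electrical power: kg·m²/s³

The claimed units kg·m²/s³ match the derived units, so the claim is correct.

Answer: Yes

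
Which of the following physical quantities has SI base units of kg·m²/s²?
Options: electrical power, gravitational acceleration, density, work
Checking the SI base units of each option:
  electrical power (P = IV): kg·m²/s³  ✗
  gravitational acceleration (g = GM/r²): m/s²  ✗
  density (ρ = m/V): kg/m³  ✗
  work (W = Fd): kg·m²/s²  ✓ matches

Only work has units kg·m²/s².

Answer: work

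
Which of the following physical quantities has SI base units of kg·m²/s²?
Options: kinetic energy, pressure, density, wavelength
Checking the SI base units of each option:
  kinetic energy (E = ½mv²): kg·m²/s²  ✓ matches
  pressure (P = F/A): kg/(m·s²)  ✗
  density (ρ = m/V): kg/m³  ✗
  wavelength (λ = v/f): m  ✗

Only kinetic energy has units kg·m²/s².

Answer: kinetic energy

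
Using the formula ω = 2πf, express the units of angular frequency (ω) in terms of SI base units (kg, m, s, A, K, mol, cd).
Units of each symbol in ω = 2πf:
  f (frequency): 1/s
  The factor 2π is dimensionless.

Multiplying the contributions: [1/s]
Adding exponents of each base unit: s: -1
SI base units of angular frequency: 1/s

Answer: 1/s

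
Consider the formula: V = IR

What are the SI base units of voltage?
Units of each symbol in V = IR:
  I (current): A
  R (resistance, in ohms): kg·m²/(s³·A²)

Multiplying the contributions: [A] · [kg·m²/(s³·A²)]
Adding exponents of each base unit: kg: 1, m: 2, s: -3, A: -1
SI base units of voltage: kg·m²/(s³·A)

Answer: kg·m²/(s³·A)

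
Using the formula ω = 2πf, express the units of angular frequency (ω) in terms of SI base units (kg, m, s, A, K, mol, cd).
Units of each symbol in ω = 2πf:
  f (frequency): 1/s
  The factor 2π is dimensionless.

Multiplying the contributions: [1/s]
Adding exponents of each base unit: s: -1
SI base units of angular frequency: 1/s

Answer: 1/s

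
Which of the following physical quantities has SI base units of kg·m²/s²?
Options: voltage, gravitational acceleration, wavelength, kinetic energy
Checking the SI base units of each option:
  voltage (V = IR): kg·m²/(s³·A)  ✗
  gravitational acceleration (g = GM/r²): m/s²  ✗
  wavelength (λ = v/f): m  ✗
  kinetic energy (E = ½mv²): kg·m²/s²  ✓ matches

Only kinetic energy has units kg·m²/s².

Answer: kinetic energy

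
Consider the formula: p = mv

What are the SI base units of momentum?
Units of each symbol in p = mv:
  m (mass): kg
  v (velocity): m/s

Multiplying the contributions: [kg] · [m/s]
Adding exponents of each base unit: kg: 1, m: 1, s: -1
SI base units of momentum: kg·m/s

Answer: kg·m/s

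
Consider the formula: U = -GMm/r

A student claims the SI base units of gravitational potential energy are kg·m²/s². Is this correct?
Units of each symbol in U = -GMm/r:
  G (gravitational constant): m³/(kg·s²)
  M (mass): kg
  m (mass): kg
  r (distance): m  → in the denominator, contributes 1/m
  The minus sign does not affect the units.

Multiplying the contributions: [m³/(kg·s²)] · [kg] · [kg] · [1/m]
Adding exponents of each base unit: kg: 1, m: 2, s: -2
SI base units of gravitational potential energy: kg·m²/s²

The claimed units kg·m²/s² match the derived units, so the claim is correct.

Answer: Yes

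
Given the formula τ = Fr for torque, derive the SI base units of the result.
Units of each symbol in τ = Fr:
  F (force): kg·m/s²
  r (lever arm): m

Multiplying the contributions: [kg·m/s²] · [m]
Adding exponents of each base unit: kg: 1, m: 2, s: -2
SI base units of torque: kg·m²/s²

Answer: kg·m²/s²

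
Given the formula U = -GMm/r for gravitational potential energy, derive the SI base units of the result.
Units of each symbol in U = -GMm/r:
  G (gravitational constant): m³/(kg·s²)
  M (mass): kg
  m (mass): kg
  r (distance): m  → in the denominator, contributes 1/m
  The minus sign does not affect the units.

Multiplying the contributions: [m³/(kg·s²)] · [kg] · [kg] · [1/m]
Adding exponents of each base unit: kg: 1, m: 2, s: -2
SI base units of gravitational potential energy: kg·m²/s²

Answer: kg·m²/s²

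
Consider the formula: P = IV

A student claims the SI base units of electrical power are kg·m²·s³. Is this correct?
Units of each symbol in P = IV:
  I (current): A
  V (voltage, in volts): kg·m²/(s³·A)

Multiplying the contributions: [A] · [kg·m²/(s³·A)]
Adding exponents of each base unit: kg: 1, m: 2, s: -3
SI base units of electrical power: kg·m²/s³

The claimed units kg·m²·s³ (exponents kg: 1, m: 2, s: 3) do not match the derived units kg·m²/s³ (exponents kg: 1, m: 2, s: -3), so the claim is incorrect.

Answer: No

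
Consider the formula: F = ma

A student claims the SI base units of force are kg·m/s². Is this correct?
Units of each symbol in F = ma:
  m (mass): kg
  a (acceleration): m/s²

Multiplying the contributions: [kg] · [m/s²]
Adding exponents of each base unit: kg: 1, m: 1, s: -2
SI base units of force: kg·m/s²

The claimed units kg·m/s² match the derived units, so the claim is correct.

Answer: Yes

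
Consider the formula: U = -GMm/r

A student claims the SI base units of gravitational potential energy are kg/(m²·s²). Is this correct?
Units of each symbol in U = -GMm/r:
  G (gravitational constant): m³/(kg·s²)
  M (mass): kg
  m (mass): kg
  r (distance): m  → in the denominator, contributes 1/m
  The minus sign does not affect the units.

Multiplying the contributions: [m³/(kg·s²)] · [kg] · [kg] · [1/m]
Adding exponents of each base unit: kg: 1, m: 2, s: -2
SI base units of gravitational potential energy: kg·m²/s²

The claimed units kg/(m²·s²) (exponents kg: 1, m: -2, s: -2) do not match the derived units kg·m²/s² (exponents kg: 1, m: 2, s: -2), so the claim is incorrect.

Answer: No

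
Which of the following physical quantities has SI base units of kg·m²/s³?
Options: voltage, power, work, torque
Checking the SI base units of each option:
  voltage (V = IR): kg·m²/(s³·A)  ✗
  power (P = W/t): kg·m²/s³  ✓ matches
  work (W = Fd): kg·m²/s²  ✗
  torque (τ = Fr): kg·m²/s²  ✗

Only power has units kg·m²/s³.

Answer: power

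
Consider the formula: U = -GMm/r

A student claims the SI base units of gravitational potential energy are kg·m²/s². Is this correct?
Units of each symbol in U = -GMm/r:
  G (gravitational constant): m³/(kg·s²)
  M (mass): kg
  m (mass): kg
  r (distance): m  → in the denominator, contributes 1/m
  The minus sign does not affect the units.

Multiplying the contributions: [m³/(kg·s²)] · [kg] · [kg] · [1/m]
Adding exponents of each base unit: kg: 1, m: 2, s: -2
SI base units of gravitational potential energy: kg·m²/s²

The claimed units kg·m²/s² match the derived units, so the claim is correct.

Answer: Yes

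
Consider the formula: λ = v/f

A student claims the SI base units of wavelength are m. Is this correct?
Units of each symbol in λ = v/f:
  v (wave speed): m/s
  f (frequency): 1/s  → in the denominator, contributes s

Multiplying the contributions: [m/s] · [s]
Adding exponents of each base unit: m: 1
SI base units of wavelength: m

The claimed units m match the derived units, so the claim is correct.

Answer: Yes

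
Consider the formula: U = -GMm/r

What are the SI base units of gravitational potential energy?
Units of each symbol in U = -GMm/r:
  G (gravitational constant): m³/(kg·s²)
  M (mass): kg
  m (mass): kg
  r (distance): m  → in the denominator, contributes 1/m
  The minus sign does not affect the units.

Multiplying the contributions: [m³/(kg·s²)] · [kg] · [kg] · [1/m]
Adding exponents of each base unit: kg: 1, m: 2, s: -2
SI base units of gravitational potential energy: kg·m²/s²

Answer: kg·m²/s²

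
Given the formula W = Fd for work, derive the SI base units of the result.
Units of each symbol in W = Fd:
  F (force): kg·m/s²
  d (displacement): m

Multiplying the contributions: [kg·m/s²] · [m]
Adding exponents of each base unit: kg: 1, m: 2, s: -2
SI base units of work: kg·m²/s²

Answer: kg·m²/s²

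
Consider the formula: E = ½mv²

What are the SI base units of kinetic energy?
Units of each symbol in E = ½mv²:
  m (mass): kg
  v (speed): m/s  → to the power 2, contributes m²/s²
  The factor ½ is dimensionless.

Multiplying the contributions: [kg] · [m²/s²]
Adding exponents of each base unit: kg: 1, m: 2, s: -2
SI base units of kinetic energy: kg·m²/s²

Answer: kg·m²/s²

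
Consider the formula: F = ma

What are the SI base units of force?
Units of each symbol in F = ma:
  m (mass): kg
  a (acceleration): m/s²

Multiplying the contributions: [kg] · [m/s²]
Adding exponents of each base unit: kg: 1, m: 1, s: -2
SI base units of force: kg·m/s²

Answer: kg·m/s²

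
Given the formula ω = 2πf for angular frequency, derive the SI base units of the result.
Units of each symbol in ω = 2πf:
  f (frequency): 1/s
  The factor 2π is dimensionless.

Multiplying the contributions: [1/s]
Adding exponents of each base unit: s: -1
SI base units of angular frequency: 1/s

Answer: 1/s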